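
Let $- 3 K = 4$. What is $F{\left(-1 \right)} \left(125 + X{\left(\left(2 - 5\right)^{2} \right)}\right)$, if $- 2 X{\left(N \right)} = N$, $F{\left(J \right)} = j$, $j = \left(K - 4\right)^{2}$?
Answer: $\frac{30848}{9} \approx 3427.6$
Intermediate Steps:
$K = - \frac{4}{3}$ ($K = \left(- \frac{1}{3}\right) 4 = - \frac{4}{3} \approx -1.3333$)
$j = \frac{256}{9}$ ($j = \left(- \frac{4}{3} - 4\right)^{2} = \left(- \frac{16}{3}\right)^{2} = \frac{256}{9} \approx 28.444$)
$F{\left(J \right)} = \frac{256}{9}$
$X{\left(N \right)} = - \frac{N}{2}$
$F{\left(-1 \right)} \left(125 + X{\left(\left(2 - 5\right)^{2} \right)}\right) = \frac{256 \left(125 - \frac{\left(2 - 5\right)^{2}}{2}\right)}{9} = \frac{256 \left(125 - \frac{\left(-3\right)^{2}}{2}\right)}{9} = \frac{256 \left(125 - \frac{9}{2}\right)}{9} = \frac{256}{9} \cdot \frac{241}{2} = \frac{30848}{9}$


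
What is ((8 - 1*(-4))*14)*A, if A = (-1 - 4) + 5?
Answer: 0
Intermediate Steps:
A = 0 (A = -5 + 5 = 0)
((8 - 1*(-4))*14)*A = ((8 - 1*(-4))*14)*0 = ((8 + 4)*14)*0 = (12*14)*0 = 168*0 = 0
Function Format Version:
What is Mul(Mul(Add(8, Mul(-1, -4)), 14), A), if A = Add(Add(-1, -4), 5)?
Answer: 0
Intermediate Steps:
A = 0 (A = Add(-5, 5) = 0)
Mul(Mul(Add(8, Mul(-1, -4)), 14), A) = Mul(Mul(Add(8, Mul(-1, -4)), 14), 0) = Mul(Mul(Add(8, 4), 14), 0) = Mul(Mul(12, 14), 0) = Mul(168, 0) = 0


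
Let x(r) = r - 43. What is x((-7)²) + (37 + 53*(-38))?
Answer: -1971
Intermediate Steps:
x(r) = -43 + r
x((-7)²) + (37 + 53*(-38)) = (-43 + (-7)²) + (37 + 53*(-38)) = (-43 + 49) + (37 - 2014) = 6 - 1977 = -1971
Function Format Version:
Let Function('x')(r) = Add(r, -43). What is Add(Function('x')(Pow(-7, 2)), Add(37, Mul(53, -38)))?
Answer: -1971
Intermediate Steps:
Function('x')(r) = Add(-43, r)
Add(Function('x')(Pow(-7, 2)), Add(37, Mul(53, -38))) = Add(Add(-43, Pow(-7, 2)), Add(37, Mul(53, -38))) = Add(Add(-43, 49), Add(37, -2014)) = Add(6, -1977) = -1971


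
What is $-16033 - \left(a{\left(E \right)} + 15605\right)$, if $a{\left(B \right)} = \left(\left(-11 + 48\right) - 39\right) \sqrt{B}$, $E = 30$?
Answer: $-31638 + 2 \sqrt{30} \approx -31627.0$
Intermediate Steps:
$a{\left(B \right)} = - 2 \sqrt{B}$ ($a{\left(B \right)} = \left(37 - 39\right) \sqrt{B} = - 2 \sqrt{B}$)
$-16033 - \left(a{\left(E \right)} + 15605\right) = -16033 - \left(- 2 \sqrt{30} + 15605\right) = -16033 - \left(15605 - 2 \sqrt{30}\right) = -31638 + 2 \sqrt{30}$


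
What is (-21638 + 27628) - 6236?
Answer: -246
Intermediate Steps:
(-21638 + 27628) - 6236 = 5990 - 6236 = -246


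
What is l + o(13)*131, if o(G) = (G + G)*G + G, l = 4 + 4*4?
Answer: 46001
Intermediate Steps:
l = 20 (l = 4 + 16 = 20)
o(G) = G + 2*G² (o(G) = (2*G)*G + G = 2*G² + G = G + 2*G²)
l + o(13)*131 = 20 + (13*(1 + 2*13))*131 = 20 + (13*(1 + 26))*131 = 20 + (13*27)*131 = 20 + 351*131 = 20 + 45981 = 46001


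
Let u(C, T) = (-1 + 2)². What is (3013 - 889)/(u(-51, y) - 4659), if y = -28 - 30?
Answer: -1062/2329 ≈ -0.45599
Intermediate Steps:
y = -58
u(C, T) = 1 (u(C, T) = 1² = 1)
(3013 - 889)/(u(-51, y) - 4659) = (3013 - 889)/(1 - 4659) = 2124/(-4658) = 2124*(-1/4658) = -1062/2329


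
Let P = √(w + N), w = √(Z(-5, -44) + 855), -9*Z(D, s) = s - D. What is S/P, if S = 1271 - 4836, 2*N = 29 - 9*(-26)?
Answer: -3565*√6/√(789 + 2*√7734) ≈ -281.12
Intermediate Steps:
Z(D, s) = -s/9 + D/9 (Z(D, s) = -(s - D)/9 = -s/9 + D/9)
w = √7734/3 (w = √((-⅑*(-44) + (⅑)*(-5)) + 855) = √((44/9 - 5/9) + 855) = √(13/3 + 855) = √(2578/3) = √7734/3 ≈ 29.314)
N = 263/2 (N = (29 - 9*(-26))/2 = (29 + 234)/2 = (½)*263 = 263/2 ≈ 131.50)
P = √(263/2 + √7734/3) (P = √(√7734/3 + 263/2) = √(263/2 + √7734/3) ≈ 12.681)
S = -3565
S/P = -3565*6/√(4734 + 12*√7734) = -21390/√(4734 + 12*√7734)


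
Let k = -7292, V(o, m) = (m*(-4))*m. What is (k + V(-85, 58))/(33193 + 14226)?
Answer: -20748/47419 ≈ -0.43755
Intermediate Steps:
V(o, m) = -4*m² (V(o, m) = (-4*m)*m = -4*m²)
(k + V(-85, 58))/(33193 + 14226) = (-7292 - 4*58²)/(33193 + 14226) = (-7292 - 4*3364)/47419 = (-7292 - 13456)*(1/47419) = -20748*1/47419 = -20748/47419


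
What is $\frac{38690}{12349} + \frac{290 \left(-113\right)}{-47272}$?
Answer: $\frac{21071985}{5507188} \approx 3.8263$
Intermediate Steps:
$\frac{38690}{12349} + \frac{290 \left(-113\right)}{-47272} = 38690 \cdot \frac{1}{12349} - - \frac{16385}{23636} = \frac{730}{233} + \frac{16385}{23636} = \frac{21071985}{5507188}$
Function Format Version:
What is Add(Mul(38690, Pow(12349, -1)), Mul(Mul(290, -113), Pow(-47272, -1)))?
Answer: Rational(21071985, 5507188) ≈ 3.8263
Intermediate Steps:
Add(Mul(38690, Pow(12349, -1)), Mul(Mul(290, -113), Pow(-47272, -1))) = Add(Mul(38690, Rational(1, 12349)), Mul(-32770, Rational(-1, 47272))) = Add(Rational(730, 233), Rational(16385, 23636)) = Rational(21071985, 5507188)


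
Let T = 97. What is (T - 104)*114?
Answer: -798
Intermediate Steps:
(T - 104)*114 = (97 - 104)*114 = -7*114 = -798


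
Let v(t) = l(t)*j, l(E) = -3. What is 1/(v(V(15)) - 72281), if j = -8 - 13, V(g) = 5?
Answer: -1/72218 ≈ -1.3847e-5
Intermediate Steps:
j = -21
v(t) = 63 (v(t) = -3*(-21) = 63)
1/(v(V(15)) - 72281) = 1/(63 - 72281) = 1/(-72218) = -1/72218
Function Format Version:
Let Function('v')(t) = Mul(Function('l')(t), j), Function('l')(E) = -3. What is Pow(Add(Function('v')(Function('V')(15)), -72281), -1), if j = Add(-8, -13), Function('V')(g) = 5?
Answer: Rational(-1, 72218) ≈ -1.3847e-5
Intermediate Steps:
j = -21
Function('v')(t) = 63 (Function('v')(t) = Mul(-3, -21) = 63)
Pow(Add(Function('v')(Function('V')(15)), -72281), -1) = Pow(Add(63, -72281), -1) = Pow(-72218, -1) = Rational(-1, 72218)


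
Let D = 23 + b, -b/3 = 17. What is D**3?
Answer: -21952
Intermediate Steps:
b = -51 (b = -3*17 = -51)
D = -28 (D = 23 - 51 = -28)
D**3 = (-28)**3 = -21952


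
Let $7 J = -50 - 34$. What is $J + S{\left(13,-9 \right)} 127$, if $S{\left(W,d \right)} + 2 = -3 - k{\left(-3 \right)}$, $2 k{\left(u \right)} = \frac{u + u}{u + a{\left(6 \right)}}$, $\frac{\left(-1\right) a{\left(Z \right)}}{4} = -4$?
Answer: $- \frac{8030}{13} \approx -617.69$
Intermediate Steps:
$a{\left(Z \right)} = 16$ ($a{\left(Z \right)} = \left(-4\right) \left(-4\right) = 16$)
$J = -12$ ($J = \frac{-50 - 34}{7} = \frac{1}{7} \left(-84\right) = -12$)
$k{\left(u \right)} = \frac{u}{16 + u}$ ($k{\left(u \right)} = \frac{\left(u + u\right) \frac{1}{u + 16}}{2} = \frac{2 u \frac{1}{16 + u}}{2} = \frac{u}{16 + u}$)
$S{\left(W,d \right)} = - \frac{62}{13}$ ($S{\left(W,d \right)} = -2 - \left(3 - \frac{3}{16 - 3}\right) = -2 - \left(3 - \frac{3}{13}\right) = -2 - \frac{36}{13} = - \frac{62}{13}$)
$J + S{\left(13,-9 \right)} 127 = -12 - \frac{7874}{13} = - \frac{8030}{13}$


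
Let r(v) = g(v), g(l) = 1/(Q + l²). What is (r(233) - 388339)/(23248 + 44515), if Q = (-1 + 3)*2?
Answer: -21084089326/3679056559 ≈ -5.7308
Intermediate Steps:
Q = 4 (Q = 2*2 = 4)
g(l) = 1/(4 + l²)
r(v) = 1/(4 + v²)
(r(233) - 388339)/(23248 + 44515) = (1/(4 + 233²) - 388339)/(23248 + 44515) = (1/(4 + 54289) - 388339)/67763 = (1/54293 - 388339)*(1/67763) = -21084089326/54293*1/67763 = -21084089326/3679056559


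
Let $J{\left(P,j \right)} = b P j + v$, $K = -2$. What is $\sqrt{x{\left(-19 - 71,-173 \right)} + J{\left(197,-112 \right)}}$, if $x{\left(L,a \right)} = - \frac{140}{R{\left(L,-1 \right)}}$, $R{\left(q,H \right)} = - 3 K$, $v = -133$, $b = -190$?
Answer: $\frac{\sqrt{37728033}}{3} \approx 2047.4$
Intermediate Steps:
$J{\left(P,j \right)} = -133 - 190 P j$ ($J{\left(P,j \right)} = - 190 P j - 133 = -133 - 190 P j$)
$R{\left(q,H \right)} = 6$ ($R{\left(q,H \right)} = \left(-3\right) \left(-2\right) = 6$)
$x{\left(L,a \right)} = - \frac{70}{3}$ ($x{\left(L,a \right)} = - \frac{140}{6} = \left(-140\right) \frac{1}{6} = - \frac{70}{3}$)
$\sqrt{x{\left(-19 - 71,-173 \right)} + J{\left(197,-112 \right)}} = \sqrt{- \frac{70}{3} - \left(133 + 37430 \left(-112\right)\right)} = \sqrt{- \frac{70}{3} + \left(-133 + 4192160\right)} = \sqrt{- \frac{70}{3} + 4192027} = \sqrt{\frac{12576011}{3}} = \frac{\sqrt{37728033}}{3}$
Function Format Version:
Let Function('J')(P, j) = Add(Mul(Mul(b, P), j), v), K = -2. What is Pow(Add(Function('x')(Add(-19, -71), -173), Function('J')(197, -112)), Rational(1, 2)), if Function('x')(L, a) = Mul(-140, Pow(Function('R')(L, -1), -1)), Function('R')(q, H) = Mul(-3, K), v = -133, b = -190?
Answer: Mul(Rational(1, 3), Pow(37728033, Rational(1, 2))) ≈ 2047.4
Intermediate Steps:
Function('J')(P, j) = Add(-133, Mul(-190, P, j)) (Function('J')(P, j) = Add(Mul(Mul(-190, P), j), -133) = Add(Mul(-190, P, j), -133) = Add(-133, Mul(-190, P, j)))
Function('R')(q, H) = 6 (Function('R')(q, H) = Mul(-3, -2) = 6)
Function('x')(L, a) = Rational(-70, 3) (Function('x')(L, a) = Mul(-140, Pow(6, -1)) = Mul(-140, Rational(1, 6)) = Rational(-70, 3))
Pow(Add(Function('x')(Add(-19, -71), -173), Function('J')(197, -112)), Rational(1, 2)) = Pow(Add(Rational(-70, 3), Add(-133, Mul(-190, 197, -112))), Rational(1, 2)) = Pow(Add(Rational(-70, 3), Add(-133, 4192160)), Rational(1, 2)) = Pow(Add(Rational(-70, 3), 4192027), Rational(1, 2)) = Pow(Rational(12576011, 3), Rational(1, 2)) = Mul(Rational(1, 3), Pow(37728033, Rational(1, 2)))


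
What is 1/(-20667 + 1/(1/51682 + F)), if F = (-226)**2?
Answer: -2639709833/54554883066929 ≈ -4.8386e-5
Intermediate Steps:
F = 51076
1/(-20667 + 1/(1/51682 + F)) = 1/(-20667 + 1/(1/51682 + 51076)) = 1/(-20667 + 1/(2639709833/51682)) = 1/(-20667 + 51682/2639709833) = 1/(-54554883066929/2639709833) = -2639709833/54554883066929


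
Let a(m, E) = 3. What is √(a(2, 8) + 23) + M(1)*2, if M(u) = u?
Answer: 2 + √26 ≈ 7.0990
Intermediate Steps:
√(a(2, 8) + 23) + M(1)*2 = √(3 + 23) + 1*2 = √26 + 2 = 2 + √26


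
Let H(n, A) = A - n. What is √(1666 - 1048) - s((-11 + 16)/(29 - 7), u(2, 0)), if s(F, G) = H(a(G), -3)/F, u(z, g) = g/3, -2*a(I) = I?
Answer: 66/5 + √618 ≈ 38.060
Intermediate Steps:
a(I) = -I/2
u(z, g) = g/3 (u(z, g) = g*(⅓) = g/3)
s(F, G) = (-3 + G/2)/F (s(F, G) = (-3 - (-1)*G/2)/F = (-3 + G/2)/F)
√(1666 - 1048) - s((-11 + 16)/(29 - 7), u(2, 0)) = √(1666 - 1048) - (-6 + (⅓)*0)/(2*((-11 + 16)/(29 - 7))) = √618 - (-6 + 0)/(2*(5/22)) = √618 - (-6)/(2*(5*(1/22))) = √618 - (-6)/(2*5/22) = √618 - 22*(-6)/(2*5) = √618 - 1*(-66/5) = √618 + 66/5 = 66/5 + √618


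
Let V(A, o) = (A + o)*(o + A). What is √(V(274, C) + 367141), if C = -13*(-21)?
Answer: 5*√26654 ≈ 816.30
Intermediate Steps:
C = 273
V(A, o) = (A + o)² (V(A, o) = (A + o)*(A + o) = (A + o)²)
√(V(274, C) + 367141) = √((274 + 273)² + 367141) = √(547² + 367141) = √(299209 + 367141) = √666350 = 5*√26654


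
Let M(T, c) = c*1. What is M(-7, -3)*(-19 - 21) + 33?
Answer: 153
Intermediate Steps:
M(T, c) = c
M(-7, -3)*(-19 - 21) + 33 = -3*(-19 - 21) + 33 = -3*(-40) + 33 = 120 + 33 = 153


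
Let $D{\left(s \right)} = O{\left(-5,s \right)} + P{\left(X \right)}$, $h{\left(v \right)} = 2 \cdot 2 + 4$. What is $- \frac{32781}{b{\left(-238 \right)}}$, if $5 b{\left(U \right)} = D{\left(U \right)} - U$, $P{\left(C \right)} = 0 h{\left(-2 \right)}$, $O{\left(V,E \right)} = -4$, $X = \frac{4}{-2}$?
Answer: $- \frac{54635}{78} \approx -700.45$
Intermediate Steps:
$h{\left(v \right)} = 8$ ($h{\left(v \right)} = 4 + 4 = 8$)
$X = -2$ ($X = 4 \left(- \frac{1}{2}\right) = -2$)
$P{\left(C \right)} = 0$ ($P{\left(C \right)} = 0 \cdot 8 = 0$)
$D{\left(s \right)} = -4$ ($D{\left(s \right)} = -4 + 0 = -4$)
$b{\left(U \right)} = - \frac{4}{5} - \frac{U}{5}$ ($b{\left(U \right)} = \frac{-4 - U}{5} = - \frac{4}{5} - \frac{U}{5}$)
$- \frac{32781}{b{\left(-238 \right)}} = - \frac{32781}{- \frac{4}{5} - - \frac{238}{5}} = - \frac{32781}{- \frac{4}{5} + \frac{238}{5}} = - \frac{32781}{\frac{234}{5}} = \left(-32781\right) \frac{5}{234} = - \frac{54635}{78}$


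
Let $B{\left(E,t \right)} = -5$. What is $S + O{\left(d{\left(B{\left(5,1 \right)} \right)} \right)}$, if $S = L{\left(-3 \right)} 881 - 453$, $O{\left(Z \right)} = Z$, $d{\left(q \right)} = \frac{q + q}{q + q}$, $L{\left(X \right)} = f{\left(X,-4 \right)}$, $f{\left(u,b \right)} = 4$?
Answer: $3072$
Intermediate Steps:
$L{\left(X \right)} = 4$
$d{\left(q \right)} = 1$ ($d{\left(q \right)} = \frac{2 q}{2 q} = 2 q \frac{1}{2 q} = 1$)
$S = 3071$ ($S = 4 \cdot 881 - 453 = 3524 - 453 = 3071$)
$S + O{\left(d{\left(B{\left(5,1 \right)} \right)} \right)} = 3071 + 1 = 3072$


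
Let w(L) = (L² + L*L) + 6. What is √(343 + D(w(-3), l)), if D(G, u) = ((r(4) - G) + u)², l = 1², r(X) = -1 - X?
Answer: 7*√23 ≈ 33.571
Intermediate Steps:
l = 1
w(L) = 6 + 2*L² (w(L) = (L² + L²) + 6 = 2*L² + 6 = 6 + 2*L²)
D(G, u) = (-5 + u - G)² (D(G, u) = (((-1 - 1*4) - G) + u)² = (((-1 - 4) - G) + u)² = ((-5 - G) + u)² = (-5 + u - G)²)
√(343 + D(w(-3), l)) = √(343 + (5 + (6 + 2*(-3)²) - 1*1)²) = √(343 + (5 + (6 + 2*9) - 1)²) = √(343 + (5 + (6 + 18) - 1)²) = √(343 + (5 + 24 - 1)²) = √(343 + 28²) = √(343 + 784) = √1127 = 7*√23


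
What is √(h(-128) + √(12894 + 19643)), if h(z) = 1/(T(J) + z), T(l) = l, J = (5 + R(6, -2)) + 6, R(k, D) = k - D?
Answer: √(-109 + 11881*√32537)/109 ≈ 13.430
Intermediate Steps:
J = 19 (J = (5 + (6 - 1*(-2))) + 6 = (5 + (6 + 2)) + 6 = (5 + 8) + 6 = 13 + 6 = 19)
h(z) = 1/(19 + z)
√(h(-128) + √(12894 + 19643)) = √(1/(19 - 128) + √(12894 + 19643)) = √(1/(-109) + √32537) = √(-1/109 + √32537)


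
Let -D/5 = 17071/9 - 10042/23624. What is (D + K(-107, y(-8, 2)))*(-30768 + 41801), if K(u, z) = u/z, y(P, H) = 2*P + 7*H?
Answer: -11058374101621/106308 ≈ -1.0402e+8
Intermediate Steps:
D = -1007987315/106308 (D = -5*(17071/9 - 10042/23624) = -5*(17071*(1/9) - 10042*1/23624) = -5*(17071/9 - 5021/11812) = -5*201597463/106308 = -1007987315/106308 ≈ -9481.8)
(D + K(-107, y(-8, 2)))*(-30768 + 41801) = (-1007987315/106308 - 107/(2*(-8) + 7*2))*(-30768 + 41801) = (-1007987315/106308 - 107/(-16 + 14))*11033 = (-1007987315/106308 - 107/(-2))*11033 = (-1007987315/106308 - 107*(-1/2))*11033 = (-1007987315/106308 + 107/2)*11033 = -1002299837/106308*11033 = -11058374101621/106308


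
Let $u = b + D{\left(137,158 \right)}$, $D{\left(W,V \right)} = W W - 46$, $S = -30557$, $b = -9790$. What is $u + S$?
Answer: $-21624$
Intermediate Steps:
$D{\left(W,V \right)} = -46 + W^{2}$ ($D{\left(W,V \right)} = W^{2} - 46 = -46 + W^{2}$)
$u = 8933$ ($u = -9790 - \left(46 - 137^{2}\right) = -9790 + \left(-46 + 18769\right) = -9790 + 18723 = 8933$)
$u + S = 8933 - 30557 = -21624$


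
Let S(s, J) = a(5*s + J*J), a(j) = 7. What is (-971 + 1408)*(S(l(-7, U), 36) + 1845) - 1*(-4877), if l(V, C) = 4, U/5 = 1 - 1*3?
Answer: 814201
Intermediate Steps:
U = -10 (U = 5*(1 - 1*3) = 5*(1 - 3) = 5*(-2) = -10)
S(s, J) = 7
(-971 + 1408)*(S(l(-7, U), 36) + 1845) - 1*(-4877) = (-971 + 1408)*(7 + 1845) - 1*(-4877) = 437*1852 + 4877 = 809324 + 4877 = 814201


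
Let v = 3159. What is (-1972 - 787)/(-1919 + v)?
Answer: -89/40 ≈ -2.2250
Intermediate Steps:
(-1972 - 787)/(-1919 + v) = (-1972 - 787)/(-1919 + 3159) = -2759/1240 = -2759*1/1240 = -89/40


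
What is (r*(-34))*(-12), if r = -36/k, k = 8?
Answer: -1836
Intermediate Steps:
r = -9/2 (r = -36/8 = -36*⅛ = -9/2 ≈ -4.5000)
(r*(-34))*(-12) = -9/2*(-34)*(-12) = 153*(-12) = -1836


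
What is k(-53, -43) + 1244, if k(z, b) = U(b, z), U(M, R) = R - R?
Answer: 1244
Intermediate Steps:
U(M, R) = 0
k(z, b) = 0
k(-53, -43) + 1244 = 0 + 1244 = 1244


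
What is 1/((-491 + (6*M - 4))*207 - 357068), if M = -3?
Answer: -1/463259 ≈ -2.1586e-6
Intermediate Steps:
1/((-491 + (6*M - 4))*207 - 357068) = 1/((-491 + (6*(-3) - 4))*207 - 357068) = 1/((-491 + (-18 - 4))*207 - 357068) = 1/((-491 - 22)*207 - 357068) = 1/(-513*207 - 357068) = 1/(-106191 - 357068) = 1/(-463259) = -1/463259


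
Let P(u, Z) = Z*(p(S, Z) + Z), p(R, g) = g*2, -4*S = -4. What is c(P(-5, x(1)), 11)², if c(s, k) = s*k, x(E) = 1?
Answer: 1089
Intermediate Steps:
S = 1 (S = -¼*(-4) = 1)
p(R, g) = 2*g
P(u, Z) = 3*Z² (P(u, Z) = Z*(2*Z + Z) = Z*(3*Z) = 3*Z²)
c(s, k) = k*s
c(P(-5, x(1)), 11)² = (11*(3*1²))² = (11*(3*1))² = (11*3)² = 33² = 1089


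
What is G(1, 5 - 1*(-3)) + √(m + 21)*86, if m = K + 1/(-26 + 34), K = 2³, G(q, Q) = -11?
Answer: -11 + 43*√466/2 ≈ 453.12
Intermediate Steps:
K = 8
m = 65/8 (m = 8 + 1/(-26 + 34) = 8 + 1/8 = 8 + ⅛ = 65/8 ≈ 8.1250)
G(1, 5 - 1*(-3)) + √(m + 21)*86 = -11 + √(65/8 + 21)*86 = -11 + √(233/8)*86 = -11 + (√466/4)*86 = -11 + 43*√466/2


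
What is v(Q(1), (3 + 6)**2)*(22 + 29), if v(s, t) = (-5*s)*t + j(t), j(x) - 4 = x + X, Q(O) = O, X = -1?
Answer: -16371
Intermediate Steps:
j(x) = 3 + x (j(x) = 4 + (x - 1) = 4 + (-1 + x) = 3 + x)
v(s, t) = 3 + t - 5*s*t (v(s, t) = (-5*s)*t + (3 + t) = -5*s*t + (3 + t) = 3 + t - 5*s*t)
v(Q(1), (3 + 6)**2)*(22 + 29) = (3 + (3 + 6)**2 - 5*1*(3 + 6)**2)*(22 + 29) = (3 + 9**2 - 5*1*9**2)*51 = (3 + 81 - 5*1*81)*51 = (3 + 81 - 405)*51 = -321*51 = -16371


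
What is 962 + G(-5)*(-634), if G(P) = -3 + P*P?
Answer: -12986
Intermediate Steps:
G(P) = -3 + P**2
962 + G(-5)*(-634) = 962 + (-3 + (-5)**2)*(-634) = 962 + (-3 + 25)*(-634) = 962 + 22*(-634) = 962 - 13948 = -12986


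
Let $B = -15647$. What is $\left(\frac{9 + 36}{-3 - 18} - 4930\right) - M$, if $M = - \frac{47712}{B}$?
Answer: $- \frac{540546659}{109529} \approx -4935.2$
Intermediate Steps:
$M = \frac{47712}{15647}$ ($M = - \frac{47712}{-15647} = \left(-47712\right) \left(- \frac{1}{15647}\right) = \frac{47712}{15647} \approx 3.0493$)
$\left(\frac{9 + 36}{-3 - 18} - 4930\right) - M = \left(\frac{9 + 36}{-3 - 18} - 4930\right) - \frac{47712}{15647} = \left(\frac{45}{-21} - 4930\right) - \frac{47712}{15647} = \left(45 \left(- \frac{1}{21}\right) - 4930\right) - \frac{47712}{15647} = \left(- \frac{15}{7} - 4930\right) - \frac{47712}{15647} = - \frac{34525}{7} - \frac{47712}{15647} = - \frac{540546659}{109529}$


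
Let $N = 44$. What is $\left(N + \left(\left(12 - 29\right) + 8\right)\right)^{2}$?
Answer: $1225$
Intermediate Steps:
$\left(N + \left(\left(12 - 29\right) + 8\right)\right)^{2} = \left(44 + \left(\left(12 - 29\right) + 8\right)\right)^{2} = \left(44 + \left(-17 + 8\right)\right)^{2} = \left(44 - 9\right)^{2} = 35^{2} = 1225$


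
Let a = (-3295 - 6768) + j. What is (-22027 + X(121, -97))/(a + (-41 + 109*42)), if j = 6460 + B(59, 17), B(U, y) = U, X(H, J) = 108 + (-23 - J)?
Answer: -21845/993 ≈ -21.999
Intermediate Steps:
X(H, J) = 85 - J
j = 6519 (j = 6460 + 59 = 6519)
a = -3544 (a = (-3295 - 6768) + 6519 = -10063 + 6519 = -3544)
(-22027 + X(121, -97))/(a + (-41 + 109*42)) = (-22027 + (85 - 1*(-97)))/(-3544 + (-41 + 109*42)) = (-22027 + (85 + 97))/(-3544 + (-41 + 4578)) = (-22027 + 182)/(-3544 + 4537) = -21845/993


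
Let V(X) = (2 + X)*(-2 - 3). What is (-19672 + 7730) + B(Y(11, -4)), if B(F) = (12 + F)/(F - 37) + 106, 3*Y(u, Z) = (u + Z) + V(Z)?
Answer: -1112637/94 ≈ -11837.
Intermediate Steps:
V(X) = -10 - 5*X (V(X) = (2 + X)*(-5) = -10 - 5*X)
Y(u, Z) = -10/3 - 4*Z/3 + u/3 (Y(u, Z) = ((u + Z) + (-10 - 5*Z))/3 = ((Z + u) + (-10 - 5*Z))/3 = (-10 + u - 4*Z)/3 = -10/3 - 4*Z/3 + u/3)
B(F) = 106 + (12 + F)/(-37 + F) (B(F) = (12 + F)/(-37 + F) + 106 = 106 + (12 + F)/(-37 + F))
(-19672 + 7730) + B(Y(11, -4)) = (-19672 + 7730) + (-3910 + 107*(-10/3 - 4/3*(-4) + (1/3)*11))/(-37 + (-10/3 - 4/3*(-4) + (1/3)*11)) = -11942 + (-3910 + 107*(-10/3 + 16/3 + 11/3))/(-37 + (-10/3 + 16/3 + 11/3)) = -11942 + (-3910 + 107*(17/3))/(-37 + 17/3) = -11942 + (-3910 + 1819/3)/(-94/3) = -11942 - 3/94*(-9911/3) = -11942 + 9911/94 = -1112637/94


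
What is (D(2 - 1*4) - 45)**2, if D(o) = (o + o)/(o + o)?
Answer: 1936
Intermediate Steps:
D(o) = 1 (D(o) = (2*o)/((2*o)) = (2*o)*(1/(2*o)) = 1)
(D(2 - 1*4) - 45)**2 = (1 - 45)**2 = (-44)**2 = 1936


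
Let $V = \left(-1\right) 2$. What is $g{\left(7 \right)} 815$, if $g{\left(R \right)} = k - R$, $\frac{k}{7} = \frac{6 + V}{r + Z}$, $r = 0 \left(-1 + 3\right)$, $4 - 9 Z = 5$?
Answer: $-211085$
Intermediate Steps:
$Z = - \frac{1}{9}$ ($Z = \frac{4}{9} - \frac{5}{9} = - \frac{1}{9} \approx -0.11111$)
$V = -2$
$r = 0$ ($r = 0 \cdot 2 = 0$)
$k = -252$ ($k = 7 \frac{6 - 2}{0 - \frac{1}{9}} = 7 \frac{4}{- \frac{1}{9}} = 7 \cdot 4 \left(-9\right) = 7 \left(-36\right) = -252$)
$g{\left(R \right)} = -252 - R$
$g{\left(7 \right)} 815 = \left(-252 - 7\right) 815 = \left(-259\right) 815 = -211085$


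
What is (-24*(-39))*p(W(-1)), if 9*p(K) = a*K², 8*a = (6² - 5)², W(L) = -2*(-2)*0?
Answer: 0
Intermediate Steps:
W(L) = 0 (W(L) = 4*0 = 0)
a = 961/8 (a = (6² - 5)²/8 = (36 - 5)²/8 = (⅛)*31² = (⅛)*961 = 961/8 ≈ 120.13)
p(K) = 961*K²/72 (p(K) = (961*K²/8)/9 = 961*K²/72)
(-24*(-39))*p(W(-1)) = (-24*(-39))*((961/72)*0²) = 936*((961/72)*0) = 936*0 = 0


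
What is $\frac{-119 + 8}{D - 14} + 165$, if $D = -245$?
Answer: $\frac{1158}{7} \approx 165.43$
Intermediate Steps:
$\frac{-119 + 8}{D - 14} + 165 = \frac{-119 + 8}{-245 - 14} + 165 = - \frac{111}{-259} + 165 = \left(-111\right) \left(- \frac{1}{259}\right) + 165 = \frac{3}{7} + 165 = \frac{1158}{7}$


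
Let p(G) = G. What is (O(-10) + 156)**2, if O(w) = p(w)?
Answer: 21316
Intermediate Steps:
O(w) = w
(O(-10) + 156)**2 = (-10 + 156)**2 = 146**2 = 21316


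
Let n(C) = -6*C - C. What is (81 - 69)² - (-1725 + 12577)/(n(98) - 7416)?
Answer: 588770/4051 ≈ 145.34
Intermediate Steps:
n(C) = -7*C
(81 - 69)² - (-1725 + 12577)/(n(98) - 7416) = (81 - 69)² - (-1725 + 12577)/(-7*98 - 7416) = 12² - 10852/(-686 - 7416) = 144 - 10852/(-8102) = 144 - 10852*(-1)/8102 = 144 - 1*(-5426/4051) = 144 + 5426/4051 = 588770/4051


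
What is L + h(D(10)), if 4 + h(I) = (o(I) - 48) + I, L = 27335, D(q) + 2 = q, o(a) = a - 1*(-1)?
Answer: 27300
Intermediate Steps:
o(a) = 1 + a (o(a) = a + 1 = 1 + a)
D(q) = -2 + q
h(I) = -51 + 2*I (h(I) = -4 + (((1 + I) - 48) + I) = -4 + ((-47 + I) + I) = -4 + (-47 + 2*I) = -51 + 2*I)
L + h(D(10)) = 27335 + (-51 + 2*(-2 + 10)) = 27335 + (-51 + 2*8) = 27335 + (-51 + 16) = 27335 - 35 = 27300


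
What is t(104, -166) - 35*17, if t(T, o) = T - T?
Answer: -595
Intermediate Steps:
t(T, o) = 0
t(104, -166) - 35*17 = 0 - 35*17 = 0 - 595 = -595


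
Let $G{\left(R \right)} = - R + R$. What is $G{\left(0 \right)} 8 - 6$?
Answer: $-6$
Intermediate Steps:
$G{\left(R \right)} = 0$
$G{\left(0 \right)} 8 - 6 = 0 \cdot 8 - 6 = 0 - 6 = -6$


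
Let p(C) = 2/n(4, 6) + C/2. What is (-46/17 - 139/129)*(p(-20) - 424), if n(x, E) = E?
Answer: 10794397/6579 ≈ 1640.7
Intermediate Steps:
p(C) = ⅓ + C/2 (p(C) = 2/6 + C/2 = 2*(⅙) + C*(½) = ⅓ + C/2)
(-46/17 - 139/129)*(p(-20) - 424) = (-46/17 - 139/129)*((⅓ + (½)*(-20)) - 424) = (-46*1/17 - 139*1/129)*((⅓ - 10) - 424) = (-46/17 - 139/129)*(-29/3 - 424) = -8297/2193*(-1301/3) = 10794397/6579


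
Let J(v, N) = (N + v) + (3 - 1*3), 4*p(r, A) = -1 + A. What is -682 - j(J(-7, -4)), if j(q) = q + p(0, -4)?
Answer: -2679/4 ≈ -669.75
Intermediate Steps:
p(r, A) = -¼ + A/4 (p(r, A) = (-1 + A)/4 = -¼ + A/4)
J(v, N) = N + v (J(v, N) = (N + v) + (3 - 3) = (N + v) + 0 = N + v)
j(q) = -5/4 + q (j(q) = q + (-¼ + (¼)*(-4)) = q + (-¼ - 1) = q - 5/4 = -5/4 + q)
-682 - j(J(-7, -4)) = -682 - (-5/4 + (-4 - 7)) = -682 - (-5/4 - 11) = -682 - 1*(-49/4) = -682 + 49/4 = -2679/4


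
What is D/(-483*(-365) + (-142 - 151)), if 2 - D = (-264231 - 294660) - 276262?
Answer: 835155/176002 ≈ 4.7451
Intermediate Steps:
D = 835155 (D = 2 - ((-264231 - 294660) - 276262) = 2 - (-558891 - 276262) = 2 - 1*(-835153) = 2 + 835153 = 835155)
D/(-483*(-365) + (-142 - 151)) = 835155/(-483*(-365) + (-142 - 151)) = 835155/(176295 - 293) = 835155/176002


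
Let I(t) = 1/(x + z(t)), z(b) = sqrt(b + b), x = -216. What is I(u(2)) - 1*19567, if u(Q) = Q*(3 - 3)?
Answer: -4226473/216 ≈ -19567.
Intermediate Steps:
z(b) = sqrt(2)*sqrt(b) (z(b) = sqrt(2*b) = sqrt(2)*sqrt(b))
u(Q) = 0 (u(Q) = Q*0 = 0)
I(t) = 1/(-216 + sqrt(2)*sqrt(t))
I(u(2)) - 1*19567 = 1/(-216 + sqrt(2)*sqrt(0)) - 1*19567 = 1/(-216 + sqrt(2)*0) - 19567 = 1/(-216 + 0) - 19567 = 1/(-216) - 19567 = -1/216 - 19567 = -4226473/216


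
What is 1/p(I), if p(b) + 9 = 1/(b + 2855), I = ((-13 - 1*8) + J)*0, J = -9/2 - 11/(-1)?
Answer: -2855/25694 ≈ -0.11112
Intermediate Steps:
J = 13/2 (J = -9*1/2 - 11*(-1) = -9/2 + 11 = 13/2 ≈ 6.5000)
I = 0 (I = ((-13 - 1*8) + 13/2)*0 = ((-13 - 8) + 13/2)*0 = (-21 + 13/2)*0 = -29/2*0 = 0)
p(b) = -9 + 1/(2855 + b) (p(b) = -9 + 1/(b + 2855) = -9 + 1/(2855 + b))
1/p(I) = 1/((-25694 - 9*0)/(2855 + 0)) = 1/((-25694 + 0)/2855) = 1/((1/2855)*(-25694)) = 1/(-25694/2855) = -2855/25694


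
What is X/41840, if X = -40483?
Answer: -40483/41840 ≈ -0.96757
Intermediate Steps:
X/41840 = -40483/41840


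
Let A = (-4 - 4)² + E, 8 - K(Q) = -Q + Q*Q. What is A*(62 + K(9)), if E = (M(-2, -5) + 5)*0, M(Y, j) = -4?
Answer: -128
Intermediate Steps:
K(Q) = 8 + Q - Q² (K(Q) = 8 - (-Q + Q*Q) = 8 - (-Q + Q²) = 8 - (Q² - Q) = 8 + (Q - Q²) = 8 + Q - Q²)
E = 0 (E = (-4 + 5)*0 = 1*0 = 0)
A = 64 (A = (-4 - 4)² + 0 = (-8)² + 0 = 64 + 0 = 64)
A*(62 + K(9)) = 64*(62 + (8 + 9 - 1*9²)) = 64*(62 + (8 + 9 - 1*81)) = 64*(62 + (8 + 9 - 81)) = 64*(62 - 64) = 64*(-2) = -128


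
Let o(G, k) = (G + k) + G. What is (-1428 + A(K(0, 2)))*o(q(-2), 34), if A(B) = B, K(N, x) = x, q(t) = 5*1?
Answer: -62744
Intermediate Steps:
q(t) = 5
o(G, k) = k + 2*G
(-1428 + A(K(0, 2)))*o(q(-2), 34) = (-1428 + 2)*(34 + 2*5) = -1426*(34 + 10) = -1426*44 = -62744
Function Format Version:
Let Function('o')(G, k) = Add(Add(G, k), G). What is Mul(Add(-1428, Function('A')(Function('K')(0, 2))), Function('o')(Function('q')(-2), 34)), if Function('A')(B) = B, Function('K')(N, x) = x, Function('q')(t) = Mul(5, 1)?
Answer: -62744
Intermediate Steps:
Function('q')(t) = 5
Function('o')(G, k) = Add(k, Mul(2, G))
Mul(Add(-1428, Function('A')(Function('K')(0, 2))), Function('o')(Function('q')(-2), 34)) = Mul(Add(-1428, 2), Add(34, Mul(2, 5))) = Mul(-1426, Add(34, 10)) = Mul(-1426, 44) = -62744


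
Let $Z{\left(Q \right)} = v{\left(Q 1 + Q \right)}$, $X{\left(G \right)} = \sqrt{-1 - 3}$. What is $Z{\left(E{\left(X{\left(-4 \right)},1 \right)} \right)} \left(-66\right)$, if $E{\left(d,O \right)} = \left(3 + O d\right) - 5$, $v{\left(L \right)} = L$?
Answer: $264 - 264 i \approx 264.0 - 264.0 i$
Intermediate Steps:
$X{\left(G \right)} = 2 i$ ($X{\left(G \right)} = \sqrt{-4} = 2 i$)
$E{\left(d,O \right)} = -2 + O d$
$Z{\left(Q \right)} = 2 Q$ ($Z{\left(Q \right)} = Q 1 + Q = Q + Q = 2 Q$)
$Z{\left(E{\left(X{\left(-4 \right)},1 \right)} \right)} \left(-66\right) = 2 \left(-2 + 1 \cdot 2 i\right) \left(-66\right) = 2 \left(-2 + 2 i\right) \left(-66\right) = \left(-4 + 4 i\right) \left(-66\right) = 264 - 264 i$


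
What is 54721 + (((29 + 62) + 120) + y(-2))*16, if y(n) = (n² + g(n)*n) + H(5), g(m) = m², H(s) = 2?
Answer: 58065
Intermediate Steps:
y(n) = 2 + n² + n³ (y(n) = (n² + n²*n) + 2 = (n² + n³) + 2 = 2 + n² + n³)
54721 + (((29 + 62) + 120) + y(-2))*16 = 54721 + (((29 + 62) + 120) + (2 + (-2)² + (-2)³))*16 = 54721 + ((91 + 120) + (2 + 4 - 8))*16 = 54721 + (211 - 2)*16 = 54721 + 209*16 = 54721 + 3344 = 58065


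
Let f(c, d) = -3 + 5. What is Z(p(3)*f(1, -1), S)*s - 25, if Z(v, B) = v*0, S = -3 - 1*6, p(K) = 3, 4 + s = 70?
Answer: -25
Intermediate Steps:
f(c, d) = 2
s = 66 (s = -4 + 70 = 66)
S = -9 (S = -3 - 6 = -9)
Z(v, B) = 0
Z(p(3)*f(1, -1), S)*s - 25 = 0*66 - 25 = 0 - 25 = -25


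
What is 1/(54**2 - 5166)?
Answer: -1/2250 ≈ -0.00044444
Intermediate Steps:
1/(54**2 - 5166) = 1/(2916 - 5166) = 1/(-2250) = -1/2250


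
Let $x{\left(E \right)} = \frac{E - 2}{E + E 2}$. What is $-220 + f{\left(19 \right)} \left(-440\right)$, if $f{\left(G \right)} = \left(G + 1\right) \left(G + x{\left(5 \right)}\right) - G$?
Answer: $-160820$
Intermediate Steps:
$x{\left(E \right)} = \frac{-2 + E}{3 E}$ ($x{\left(E \right)} = \frac{-2 + E}{E + 2 E} = \frac{-2 + E}{3 E}$)
$f{\left(G \right)} = - G + \left(1 + G\right) \left(\frac{1}{5} + G\right)$ ($f{\left(G \right)} = \left(G + 1\right) \left(G + \frac{-2 + 5}{3 \cdot 5}\right) - G = \left(1 + G\right) \left(G + \frac{1}{3} \cdot \frac{1}{5} \cdot 3\right) - G = \left(1 + G\right) \left(G + \frac{1}{5}\right) - G = \left(1 + G\right) \left(\frac{1}{5} + G\right) - G = - G + \left(1 + G\right) \left(\frac{1}{5} + G\right)$)
$-220 + f{\left(19 \right)} \left(-440\right) = -220 + \left(\frac{1}{5} + 19^{2} + \frac{1}{5} \cdot 19\right) \left(-440\right) = -220 + \left(\frac{1}{5} + 361 + \frac{19}{5}\right) \left(-440\right) = -220 + 365 \left(-440\right) = -220 - 160600 = -160820$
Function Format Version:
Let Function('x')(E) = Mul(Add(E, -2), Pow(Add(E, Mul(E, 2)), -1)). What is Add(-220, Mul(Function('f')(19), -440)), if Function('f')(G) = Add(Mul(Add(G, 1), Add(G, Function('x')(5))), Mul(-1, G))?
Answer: -160820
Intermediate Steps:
Function('x')(E) = Mul(Rational(1, 3), Pow(E, -1), Add(-2, E)) (Function('x')(E) = Mul(Add(-2, E), Pow(Add(E, Mul(2, E)), -1)) = Mul(Add(-2, E), Pow(Mul(3, E), -1)) = Mul(Add(-2, E), Mul(Rational(1, 3), Pow(E, -1))) = Mul(Rational(1, 3), Pow(E, -1), Add(-2, E)))
Function('f')(G) = Add(Mul(-1, G), Mul(Add(1, G), Add(Rational(1, 5), G))) (Function('f')(G) = Add(Mul(Add(G, 1), Add(G, Mul(Rational(1, 3), Pow(5, -1), Add(-2, 5)))), Mul(-1, G)) = Add(Mul(Add(1, G), Add(G, Mul(Rational(1, 3), Rational(1, 5), 3))), Mul(-1, G)) = Add(Mul(Add(1, G), Add(G, Rational(1, 5))), Mul(-1, G)) = Add(Mul(Add(1, G), Add(Rational(1, 5), G)), Mul(-1, G)) = Add(Mul(-1, G), Mul(Add(1, G), Add(Rational(1, 5), G))))
Add(-220, Mul(Function('f')(19), -440)) = Add(-220, Mul(Add(Rational(1, 5), Pow(19, 2), Mul(Rational(1, 5), 19)), -440)) = Add(-220, Mul(Add(Rational(1, 5), 361, Rational(19, 5)), -440)) = Add(-220, Mul(365, -440)) = Add(-220, -160600) = -160820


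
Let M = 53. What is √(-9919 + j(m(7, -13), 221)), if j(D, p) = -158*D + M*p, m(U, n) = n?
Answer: 2*√962 ≈ 62.032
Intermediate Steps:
j(D, p) = -158*D + 53*p
√(-9919 + j(m(7, -13), 221)) = √(-9919 + (-158*(-13) + 53*221)) = √(-9919 + (2054 + 11713)) = √(-9919 + 13767) = √3848 = 2*√962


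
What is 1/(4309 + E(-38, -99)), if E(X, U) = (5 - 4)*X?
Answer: 1/4271 ≈ 0.00023414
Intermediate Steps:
E(X, U) = X (E(X, U) = 1*X = X)
1/(4309 + E(-38, -99)) = 1/(4309 - 38) = 1/4271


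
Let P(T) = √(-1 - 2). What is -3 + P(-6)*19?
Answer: -3 + 19*I*√3 ≈ -3.0 + 32.909*I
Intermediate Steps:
P(T) = I*√3 (P(T) = √(-3) = I*√3)
-3 + P(-6)*19 = -3 + (I*√3)*19 = -3 + 19*I*√3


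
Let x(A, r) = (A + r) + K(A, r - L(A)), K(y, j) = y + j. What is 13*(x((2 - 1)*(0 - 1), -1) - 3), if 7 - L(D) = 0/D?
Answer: -182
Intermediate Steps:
L(D) = 7 (L(D) = 7 - 0/D = 7 - 1*0 = 7 + 0 = 7)
K(y, j) = j + y
x(A, r) = -7 + 2*A + 2*r (x(A, r) = (A + r) + ((r - 1*7) + A) = (A + r) + ((r - 7) + A) = (A + r) + ((-7 + r) + A) = (A + r) + (-7 + A + r) = -7 + 2*A + 2*r)
13*(x((2 - 1)*(0 - 1), -1) - 3) = 13*((-7 + 2*((2 - 1)*(0 - 1)) + 2*(-1)) - 3) = 13*((-7 + 2*(1*(-1)) - 2) - 3) = 13*((-7 + 2*(-1) - 2) - 3) = 13*((-7 - 2 - 2) - 3) = 13*(-11 - 3) = 13*(-14) = -182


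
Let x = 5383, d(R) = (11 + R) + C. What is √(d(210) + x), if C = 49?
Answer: √5653 ≈ 75.186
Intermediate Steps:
d(R) = 60 + R (d(R) = (11 + R) + 49 = 60 + R)
√(d(210) + x) = √((60 + 210) + 5383) = √(270 + 5383) = √5653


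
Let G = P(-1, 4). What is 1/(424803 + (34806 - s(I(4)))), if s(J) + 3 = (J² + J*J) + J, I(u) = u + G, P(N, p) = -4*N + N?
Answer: 1/459507 ≈ 2.1762e-6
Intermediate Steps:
P(N, p) = -3*N
G = 3 (G = -3*(-1) = 3)
I(u) = 3 + u (I(u) = u + 3 = 3 + u)
s(J) = -3 + J + 2*J² (s(J) = -3 + ((J² + J*J) + J) = -3 + ((J² + J²) + J) = -3 + (2*J² + J) = -3 + (J + 2*J²) = -3 + J + 2*J²)
1/(424803 + (34806 - s(I(4)))) = 1/(424803 + (34806 - (-3 + (3 + 4) + 2*(3 + 4)²))) = 1/(424803 + (34806 - (-3 + 7 + 2*7²))) = 1/(424803 + (34806 - (-3 + 7 + 2*49))) = 1/(424803 + (34806 - (-3 + 7 + 98))) = 1/(424803 + (34806 - 1*102)) = 1/(424803 + (34806 - 102)) = 1/(424803 + 34704) = 1/459507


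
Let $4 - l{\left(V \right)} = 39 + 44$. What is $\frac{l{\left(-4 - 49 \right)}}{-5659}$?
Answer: $\frac{79}{5659} \approx 0.01396$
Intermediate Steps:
$l{\left(V \right)} = -79$ ($l{\left(V \right)} = 4 - \left(39 + 44\right) = 4 - 83 = -79$)
$\frac{l{\left(-4 - 49 \right)}}{-5659} = - \frac{79}{-5659} = \left(-79\right) \left(- \frac{1}{5659}\right) = \frac{79}{5659}$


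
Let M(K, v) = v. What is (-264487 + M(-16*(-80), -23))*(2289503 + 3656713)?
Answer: -1572833594160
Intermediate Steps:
(-264487 + M(-16*(-80), -23))*(2289503 + 3656713) = (-264487 - 23)*(2289503 + 3656713) = -264510*5946216 = -1572833594160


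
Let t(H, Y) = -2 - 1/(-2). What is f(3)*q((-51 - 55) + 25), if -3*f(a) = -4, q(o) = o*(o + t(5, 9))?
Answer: 8910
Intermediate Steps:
t(H, Y) = -3/2 (t(H, Y) = -2 - 1*(-1/2) = -2 + 1/2 = -3/2)
q(o) = o*(-3/2 + o) (q(o) = o*(o - 3/2) = o*(-3/2 + o))
f(a) = 4/3 (f(a) = -1/3*(-4) = 4/3)
f(3)*q((-51 - 55) + 25) = 4*(((-51 - 55) + 25)*(-3 + 2*((-51 - 55) + 25))/2)/3 = 4*((-106 + 25)*(-3 + 2*(-106 + 25))/2)/3 = 4*((1/2)*(-81)*(-3 + 2*(-81)))/3 = 4*((1/2)*(-81)*(-3 - 162))/3 = 4*((1/2)*(-81)*(-165))/3 = (4/3)*(13365/2) = 8910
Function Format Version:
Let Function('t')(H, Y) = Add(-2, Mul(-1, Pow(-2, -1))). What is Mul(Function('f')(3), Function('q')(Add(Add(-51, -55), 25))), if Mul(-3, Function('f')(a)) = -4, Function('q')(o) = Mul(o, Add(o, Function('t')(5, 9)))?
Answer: 8910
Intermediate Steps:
Function('t')(H, Y) = Rational(-3, 2) (Function('t')(H, Y) = Add(-2, Mul(-1, Rational(-1, 2))) = Add(-2, Rational(1, 2)) = Rational(-3, 2))
Function('q')(o) = Mul(o, Add(Rational(-3, 2), o)) (Function('q')(o) = Mul(o, Add(o, Rational(-3, 2))) = Mul(o, Add(Rational(-3, 2), o)))
Function('f')(a) = Rational(4, 3) (Function('f')(a) = Mul(Rational(-1, 3), -4) = Rational(4, 3))
Mul(Function('f')(3), Function('q')(Add(Add(-51, -55), 25))) = Mul(Rational(4, 3), Mul(Rational(1, 2), Add(Add(-51, -55), 25), Add(-3, Mul(2, Add(Add(-51, -55), 25))))) = Mul(Rational(4, 3), Mul(Rational(1, 2), Add(-106, 25), Add(-3, Mul(2, Add(-106, 25))))) = Mul(Rational(4, 3), Mul(Rational(1, 2), -81, Add(-3, Mul(2, -81)))) = Mul(Rational(4, 3), Mul(Rational(1, 2), -81, Add(-3, -162))) = Mul(Rational(4, 3), Mul(Rational(1, 2), -81, -165)) = Mul(Rational(4, 3), Rational(13365, 2)) = 8910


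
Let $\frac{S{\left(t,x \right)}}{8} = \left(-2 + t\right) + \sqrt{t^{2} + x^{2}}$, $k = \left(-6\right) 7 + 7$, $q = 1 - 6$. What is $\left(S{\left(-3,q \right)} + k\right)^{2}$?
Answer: $7801 - 1200 \sqrt{34} \approx 803.86$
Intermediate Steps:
$q = -5$ ($q = 1 - 6 = -5$)
$k = -35$ ($k = -42 + 7 = -35$)
$S{\left(t,x \right)} = -16 + 8 t + 8 \sqrt{t^{2} + x^{2}}$ ($S{\left(t,x \right)} = 8 \left(\left(-2 + t\right) + \sqrt{t^{2} + x^{2}}\right) = 8 \left(-2 + t + \sqrt{t^{2} + x^{2}}\right) = -16 + 8 t + 8 \sqrt{t^{2} + x^{2}}$)
$\left(S{\left(-3,q \right)} + k\right)^{2} = \left(\left(-16 + 8 \left(-3\right) + 8 \sqrt{\left(-3\right)^{2} + \left(-5\right)^{2}}\right) - 35\right)^{2} = \left(\left(-16 - 24 + 8 \sqrt{9 + 25}\right) - 35\right)^{2} = \left(\left(-16 - 24 + 8 \sqrt{34}\right) - 35\right)^{2} = \left(\left(-40 + 8 \sqrt{34}\right) - 35\right)^{2} = \left(-75 + 8 \sqrt{34}\right)^{2}$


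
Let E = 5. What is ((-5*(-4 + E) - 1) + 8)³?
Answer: 8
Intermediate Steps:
((-5*(-4 + E) - 1) + 8)³ = ((-5*(-4 + 5) - 1) + 8)³ = ((-5*1 - 1) + 8)³ = ((-5 - 1) + 8)³ = (-6 + 8)³ = 2³ = 8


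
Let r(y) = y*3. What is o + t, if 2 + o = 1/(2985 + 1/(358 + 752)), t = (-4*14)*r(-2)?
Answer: 1106660344/3313351 ≈ 334.00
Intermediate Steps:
r(y) = 3*y
t = 336 (t = (-4*14)*(3*(-2)) = -56*(-6) = 336)
o = -6625592/3313351 (o = -2 + 1/(2985 + 1/(358 + 752)) = -2 + 1/(2985 + 1/1110) = -2 + 1/(3313351/1110) = -2 + 1110/3313351 = -6625592/3313351 ≈ -1.9997)
o + t = -6625592/3313351 + 336 = 1106660344/3313351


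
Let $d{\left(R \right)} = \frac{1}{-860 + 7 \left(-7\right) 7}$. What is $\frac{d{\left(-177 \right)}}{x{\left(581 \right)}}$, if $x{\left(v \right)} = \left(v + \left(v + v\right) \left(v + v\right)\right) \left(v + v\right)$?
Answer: $- \frac{1}{1888299355950} \approx -5.2958 \cdot 10^{-13}$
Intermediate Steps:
$d{\left(R \right)} = - \frac{1}{1203}$ ($d{\left(R \right)} = \frac{1}{-860 - 343} = \frac{1}{-1203} = - \frac{1}{1203}$)
$x{\left(v \right)} = 2 v \left(v + 4 v^{2}\right)$ ($x{\left(v \right)} = \left(v + 2 v 2 v\right) 2 v = \left(v + 4 v^{2}\right) 2 v = 2 v \left(v + 4 v^{2}\right)$)
$\frac{d{\left(-177 \right)}}{x{\left(581 \right)}} = - \frac{1}{1203 \cdot 581^{2} \left(2 + 8 \cdot 581\right)} = - \frac{1}{1203 \cdot 337561 \left(2 + 4648\right)} = - \frac{1}{1203 \cdot 337561 \cdot 4650} = - \frac{1}{1203 \cdot 1569658650} = \left(- \frac{1}{1203}\right) \frac{1}{1569658650} = - \frac{1}{1888299355950}$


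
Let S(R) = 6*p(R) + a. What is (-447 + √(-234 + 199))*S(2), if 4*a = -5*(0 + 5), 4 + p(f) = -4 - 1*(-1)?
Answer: 86271/4 - 193*I*√35/4 ≈ 21568.0 - 285.45*I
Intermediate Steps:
p(f) = -7 (p(f) = -4 + (-4 - 1*(-1)) = -4 + (-4 + 1) = -4 - 3 = -7)
a = -25/4 (a = (-5*(0 + 5))/4 = (-5*5)/4 = (¼)*(-25) = -25/4 ≈ -6.2500)
S(R) = -193/4 (S(R) = 6*(-7) - 25/4 = -42 - 25/4 = -193/4)
(-447 + √(-234 + 199))*S(2) = (-447 + √(-234 + 199))*(-193/4) = (-447 + √(-35))*(-193/4) = (-447 + I*√35)*(-193/4) = 86271/4 - 193*I*√35/4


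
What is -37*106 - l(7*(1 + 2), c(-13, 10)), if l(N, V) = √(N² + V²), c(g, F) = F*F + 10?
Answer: -3922 - √12541 ≈ -4034.0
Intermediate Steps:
c(g, F) = 10 + F² (c(g, F) = F² + 10 = 10 + F²)
-37*106 - l(7*(1 + 2), c(-13, 10)) = -37*106 - √((7*(1 + 2))² + (10 + 10²)²) = -3922 - √((7*3)² + (10 + 100)²) = -3922 - √(21² + 110²) = -3922 - √(441 + 12100) = -3922 - √12541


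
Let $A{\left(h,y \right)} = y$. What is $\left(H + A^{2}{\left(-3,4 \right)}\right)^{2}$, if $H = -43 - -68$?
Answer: $1681$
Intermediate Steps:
$H = 25$ ($H = -43 + 68 = 25$)
$\left(H + A^{2}{\left(-3,4 \right)}\right)^{2} = \left(25 + 4^{2}\right)^{2} = \left(25 + 16\right)^{2} = 41^{2} = 1681$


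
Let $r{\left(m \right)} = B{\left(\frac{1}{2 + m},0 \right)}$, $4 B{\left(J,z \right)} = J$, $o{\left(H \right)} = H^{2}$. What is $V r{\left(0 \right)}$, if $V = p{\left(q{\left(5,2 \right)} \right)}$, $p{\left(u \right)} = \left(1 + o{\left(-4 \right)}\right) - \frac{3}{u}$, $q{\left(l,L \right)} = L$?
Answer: $\frac{31}{16} \approx 1.9375$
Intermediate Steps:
$B{\left(J,z \right)} = \frac{J}{4}$
$r{\left(m \right)} = \frac{1}{4 \left(2 + m\right)}$
$p{\left(u \right)} = 17 - \frac{3}{u}$ ($p{\left(u \right)} = \left(1 + \left(-4\right)^{2}\right) - \frac{3}{u} = \left(1 + 16\right) - \frac{3}{u} = 17 - \frac{3}{u}$)
$V = \frac{31}{2}$ ($V = 17 - \frac{3}{2} = \frac{31}{2} \approx 15.5$)
$V r{\left(0 \right)} = \frac{31 \frac{1}{4 \left(2 + 0\right)}}{2} = \frac{31 \frac{1}{4 \cdot 2}}{2} = \frac{31 \cdot \frac{1}{4} \cdot \frac{1}{2}}{2} = \frac{31}{2} \cdot \frac{1}{8} = \frac{31}{16}$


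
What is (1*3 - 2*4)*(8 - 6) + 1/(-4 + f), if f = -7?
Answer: -111/11 ≈ -10.091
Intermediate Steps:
(1*3 - 2*4)*(8 - 6) + 1/(-4 + f) = (1*3 - 2*4)*(8 - 6) + 1/(-4 - 7) = (3 - 8)*2 + 1/(-11) = -5*2 - 1/11 = -10 - 1/11 = -111/11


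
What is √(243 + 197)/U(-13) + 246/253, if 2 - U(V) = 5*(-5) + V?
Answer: 246/253 + √110/20 ≈ 1.4967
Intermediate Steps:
U(V) = 27 - V (U(V) = 2 - (5*(-5) + V) = 2 - (-25 + V) = 2 + (25 - V) = 27 - V)
√(243 + 197)/U(-13) + 246/253 = √(243 + 197)/(27 - 1*(-13)) + 246/253 = √440/(27 + 13) + 246*(1/253) = (2*√110)/40 + 246/253 = (2*√110)*(1/40) + 246/253 = √110/20 + 246/253 = 246/253 + √110/20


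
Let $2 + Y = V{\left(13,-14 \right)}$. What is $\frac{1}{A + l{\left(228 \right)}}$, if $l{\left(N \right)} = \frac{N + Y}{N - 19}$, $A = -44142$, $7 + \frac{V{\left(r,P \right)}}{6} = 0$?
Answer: $- \frac{209}{9225494} \approx -2.2655 \cdot 10^{-5}$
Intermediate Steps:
$V{\left(r,P \right)} = -42$ ($V{\left(r,P \right)} = -42 + 6 \cdot 0 = -42 + 0 = -42$)
$Y = -44$ ($Y = -2 - 42 = -44$)
$l{\left(N \right)} = \frac{-44 + N}{-19 + N}$ ($l{\left(N \right)} = \frac{N - 44}{N - 19} = \frac{-44 + N}{-19 + N}$)
$\frac{1}{A + l{\left(228 \right)}} = \frac{1}{-44142 + \frac{-44 + 228}{-19 + 228}} = \frac{1}{-44142 + \frac{1}{209} \cdot 184} = \frac{1}{-44142 + \frac{184}{209}} = \frac{1}{- \frac{9225494}{209}} = - \frac{209}{9225494}$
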